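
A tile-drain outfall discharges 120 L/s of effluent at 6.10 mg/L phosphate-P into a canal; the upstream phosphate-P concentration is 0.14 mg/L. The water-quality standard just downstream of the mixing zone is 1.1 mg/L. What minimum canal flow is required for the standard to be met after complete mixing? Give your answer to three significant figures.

625 L/s

Set C_mix = 1.1: (Q·0.1400 + 120.0·6.100) / (Q + 120.0) = 1.1
→ Q = 120.0·(6.100 − 1.1)/(1.1 − 0.1400) = 625.0 L/s.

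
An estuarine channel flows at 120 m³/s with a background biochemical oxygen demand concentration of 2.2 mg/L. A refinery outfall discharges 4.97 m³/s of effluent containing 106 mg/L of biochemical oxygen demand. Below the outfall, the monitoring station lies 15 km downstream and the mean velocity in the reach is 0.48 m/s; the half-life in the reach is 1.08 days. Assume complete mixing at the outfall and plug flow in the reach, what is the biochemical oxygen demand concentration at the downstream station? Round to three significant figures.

Mass balance: C = (120.0·2.200 + 4.970·106.0) / 125.0 = 790.8/125.0 = 6.328 mg/L.
Travel time t = 15·1000 / 0.48 = 31250 s = 8.681 h.
Half-life 1.08 d → k = ln 2 / 1.08 = 0.6418 d⁻¹.
Decay over the reach: 6.328·exp(−kt) = 6.328·0.7928 = 5.017 mg/L.

5.02 mg/L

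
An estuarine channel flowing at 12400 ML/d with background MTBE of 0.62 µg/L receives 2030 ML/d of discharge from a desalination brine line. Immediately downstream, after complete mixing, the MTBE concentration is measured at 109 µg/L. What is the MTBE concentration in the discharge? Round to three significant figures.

771 µg/L

Mass balance: 12400·0.6200 + 2030·Cₑ = 14430·109.0
→ Cₑ = (14430·109.0 − 12400·0.6200) / 2030 = 771.0 µg/L.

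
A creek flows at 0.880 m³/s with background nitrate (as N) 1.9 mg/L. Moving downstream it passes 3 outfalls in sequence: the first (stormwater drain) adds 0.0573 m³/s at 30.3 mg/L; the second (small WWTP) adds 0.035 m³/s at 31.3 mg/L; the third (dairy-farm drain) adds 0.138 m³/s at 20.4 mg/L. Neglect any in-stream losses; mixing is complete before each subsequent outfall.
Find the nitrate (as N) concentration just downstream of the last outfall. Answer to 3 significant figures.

Below outfall 1: Q → 0.9373 m³/s, C = (0.8800·1.900 + 0.05730·30.30)/0.9373 = 3.636 mg/L.
Below outfall 2: Q → 0.9723 m³/s, C = (0.9373·3.636 + 0.03500·31.30)/0.9723 = 4.632 mg/L.
Below outfall 3: Q → 1.110 m³/s, C = (0.9723·4.632 + 0.1380·20.40)/1.110 = 6.592 mg/L.

6.59 mg/L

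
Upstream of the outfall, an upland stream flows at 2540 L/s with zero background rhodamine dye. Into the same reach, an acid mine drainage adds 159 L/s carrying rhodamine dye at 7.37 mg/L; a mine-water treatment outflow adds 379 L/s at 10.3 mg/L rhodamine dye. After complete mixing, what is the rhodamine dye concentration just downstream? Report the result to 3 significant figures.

Mixed concentration C = ΣQC/ΣQ = (2540·0 + 159.0·7.370 + 379.0·10.30) / 3078 = 5076/3078 = 1.649 mg/L.

1.65 mg/L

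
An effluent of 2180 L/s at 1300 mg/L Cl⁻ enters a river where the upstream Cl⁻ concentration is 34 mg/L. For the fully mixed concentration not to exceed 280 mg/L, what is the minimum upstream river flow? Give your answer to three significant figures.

Set C_mix = 280: (Q·34.00 + 2180·1300) / (Q + 2180) = 280
→ Q = 2180·(1300 − 280)/(280 − 34.00) = 9039 L/s.

9040 L/s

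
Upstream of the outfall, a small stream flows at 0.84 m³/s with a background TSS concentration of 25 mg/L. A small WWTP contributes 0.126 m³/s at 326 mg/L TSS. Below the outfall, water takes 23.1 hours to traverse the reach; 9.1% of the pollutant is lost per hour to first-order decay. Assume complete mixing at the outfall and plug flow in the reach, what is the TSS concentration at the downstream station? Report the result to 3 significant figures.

Mixed concentration C = ΣQC/ΣQ = (0.8400·25.00 + 0.1260·326.0) / 0.9660 = 62.08/0.9660 = 64.26 mg/L.
9.1%/h lost → k = −ln(1 − 0.091) = 0.09541 h⁻¹.
Decay over the reach: 64.26·exp(−kt) = 64.26·0.1104 = 7.092 mg/L.

7.09 mg/L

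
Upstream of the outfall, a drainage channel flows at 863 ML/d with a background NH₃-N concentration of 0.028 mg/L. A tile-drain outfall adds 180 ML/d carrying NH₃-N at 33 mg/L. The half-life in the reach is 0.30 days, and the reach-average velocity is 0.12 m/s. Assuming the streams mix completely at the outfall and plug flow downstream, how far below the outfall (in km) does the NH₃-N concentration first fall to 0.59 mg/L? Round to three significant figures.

10.2 km

Mass balance: C = (863.0·0.02800 + 180.0·33.00) / 1043 = 5964/1043 = 5.718 mg/L.
Half-life 0.30 d → k = ln 2 / 0.30 = 2.310 d⁻¹.
Set 5.718·exp(−k·t) = 0.59 → t = ln(5.718/0.59)/k = 84930 s = 23.59 h.
Distance = v·t = 0.12·84930 = 10190 m = 10.19 km.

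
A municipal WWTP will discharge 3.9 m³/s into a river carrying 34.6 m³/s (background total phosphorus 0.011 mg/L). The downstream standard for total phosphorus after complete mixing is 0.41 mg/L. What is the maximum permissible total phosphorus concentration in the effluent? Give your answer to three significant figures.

3.95 mg/L

At the limit, (Qr·Cr + Qe·Cₑ)/(Qr + Qe) = 0.41:
Cₑ = (38.50·0.41 − 34.60·0.01100) / 3.900 = 3.950 mg/L.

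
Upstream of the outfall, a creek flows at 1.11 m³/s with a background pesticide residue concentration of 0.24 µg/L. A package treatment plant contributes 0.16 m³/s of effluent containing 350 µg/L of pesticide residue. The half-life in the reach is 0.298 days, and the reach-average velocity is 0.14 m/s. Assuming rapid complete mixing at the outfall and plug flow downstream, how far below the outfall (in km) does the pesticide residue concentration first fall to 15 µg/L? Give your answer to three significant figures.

5.63 km

Conservation of mass: C = (1.110·0.2400 + 0.1600·350.0) / 1.270 = 56.27/1.270 = 44.30 µg/L.
Half-life 0.298 d → k = ln 2 / 0.298 = 2.326 d⁻¹.
Set 44.30·exp(−k·t) = 15 → t = ln(44.30/15)/k = 40230 s = 11.17 h.
Distance = v·t = 0.14·40230 = 5632 m = 5.632 km.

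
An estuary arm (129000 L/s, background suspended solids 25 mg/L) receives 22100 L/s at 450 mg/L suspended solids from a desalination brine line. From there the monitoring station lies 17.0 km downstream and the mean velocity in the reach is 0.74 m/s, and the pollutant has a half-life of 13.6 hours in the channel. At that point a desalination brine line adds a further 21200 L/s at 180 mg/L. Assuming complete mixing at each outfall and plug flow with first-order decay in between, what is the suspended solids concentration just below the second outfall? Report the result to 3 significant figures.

77.4 mg/L

Flow-weighted average: C = (129000·25.00 + 22100·450.0) / 151100 = 13170000/151100 = 87.16 mg/L; combined flow 151100 L/s.
Travel time t = 17.0·1000 / 0.74 = 22970 s = 6.381 h.
Half-life 13.6 h → k = ln 2 / 13.6 = 0.05097 h⁻¹ = 1.223 d⁻¹.
Applying C = C₀e^(−kt): 87.16 × 0.7224 = 62.96 mg/L.
At the second outfall, C = (151100·62.96 + 21200·180.0) / (151100 + 21200) = 77.36 mg/L.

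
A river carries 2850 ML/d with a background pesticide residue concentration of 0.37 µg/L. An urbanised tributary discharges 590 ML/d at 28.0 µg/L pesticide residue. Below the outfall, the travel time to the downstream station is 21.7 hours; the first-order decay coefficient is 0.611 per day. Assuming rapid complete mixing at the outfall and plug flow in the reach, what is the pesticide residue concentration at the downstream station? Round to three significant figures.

2.94 µg/L

Flow-weighted average: C = (2850·0.3700 + 590.0·28.00) / 3440 = 17570/3440 = 5.109 µg/L.
Decay over the reach: 5.109·exp(−kt) = 5.109·0.5755 = 2.940 µg/L.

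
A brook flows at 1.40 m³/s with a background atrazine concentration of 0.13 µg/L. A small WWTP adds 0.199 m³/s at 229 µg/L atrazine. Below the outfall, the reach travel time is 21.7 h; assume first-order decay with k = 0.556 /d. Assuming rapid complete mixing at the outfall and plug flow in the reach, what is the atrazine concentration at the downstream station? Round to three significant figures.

17.3 µg/L

After mixing, C = (1.400·0.1300 + 0.1990·229.0) / 1.599 = 45.75/1.599 = 28.61 µg/L.
First-order decay: C = 28.61·exp(−k·t) = 28.61·0.6049 = 17.31 µg/L.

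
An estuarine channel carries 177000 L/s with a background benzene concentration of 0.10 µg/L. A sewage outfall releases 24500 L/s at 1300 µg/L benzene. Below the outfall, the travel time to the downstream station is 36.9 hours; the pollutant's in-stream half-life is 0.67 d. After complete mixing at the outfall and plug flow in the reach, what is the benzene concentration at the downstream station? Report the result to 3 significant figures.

Conservation of mass: C = (177000·0.1000 + 24500·1300) / 201500 = 31870000/201500 = 158.2 µg/L.
Half-life 0.67 d → k = ln 2 / 0.67 = 1.035 d⁻¹.
Applying C = C₀e^(−kt): 158.2 × 0.2038 = 32.23 µg/L.

32.2 µg/L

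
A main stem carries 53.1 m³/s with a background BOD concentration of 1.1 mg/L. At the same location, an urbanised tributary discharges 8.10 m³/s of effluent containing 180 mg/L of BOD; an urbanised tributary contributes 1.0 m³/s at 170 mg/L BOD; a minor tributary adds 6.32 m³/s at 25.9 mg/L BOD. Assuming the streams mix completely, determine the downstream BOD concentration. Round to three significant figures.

27.0 mg/L

Conservation of mass: C = (53.10·1.100 + 8.100·180.0 + 1.000·170.0 + 6.320·25.90) / 68.52 = 1850/68.52 = 27.00 mg/L.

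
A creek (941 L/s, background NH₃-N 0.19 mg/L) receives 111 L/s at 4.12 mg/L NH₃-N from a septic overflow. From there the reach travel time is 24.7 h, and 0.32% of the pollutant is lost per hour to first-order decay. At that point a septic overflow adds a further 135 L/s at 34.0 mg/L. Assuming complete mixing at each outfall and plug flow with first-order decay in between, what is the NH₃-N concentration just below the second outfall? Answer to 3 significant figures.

4.36 mg/L

Conservation of mass: C = (941.0·0.1900 + 111.0·4.120) / 1052 = 636.1/1052 = 0.6047 mg/L; combined flow 1052 L/s.
0.32%/h lost → k = −ln(1 − 0.0032) = 0.003205 h⁻¹.
Decay over the reach: 0.6047·exp(−kt) = 0.6047·0.9239 = 0.5586 mg/L.
At the second outfall, C = (1052·0.5586 + 135.0·34.00) / (1052 + 135.0) = 4.362 mg/L.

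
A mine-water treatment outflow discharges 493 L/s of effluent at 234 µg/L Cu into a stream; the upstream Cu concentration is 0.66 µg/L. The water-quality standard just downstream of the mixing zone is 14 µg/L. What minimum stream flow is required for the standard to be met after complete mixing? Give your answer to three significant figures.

Set C_mix = 14: (Q·0.6600 + 493.0·234.0) / (Q + 493.0) = 14
→ Q = 493.0·(234.0 − 14)/(14 − 0.6600) = 8130 L/s.

8130 L/s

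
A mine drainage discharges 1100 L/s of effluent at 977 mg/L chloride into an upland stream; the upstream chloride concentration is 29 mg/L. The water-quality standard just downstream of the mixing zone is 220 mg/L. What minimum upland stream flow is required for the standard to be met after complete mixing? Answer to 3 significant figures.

Set C_mix = 220: (Q·29.00 + 1100·977.0) / (Q + 1100) = 220
→ Q = 1100·(977.0 − 220)/(220 − 29.00) = 4360 L/s.

4360 L/s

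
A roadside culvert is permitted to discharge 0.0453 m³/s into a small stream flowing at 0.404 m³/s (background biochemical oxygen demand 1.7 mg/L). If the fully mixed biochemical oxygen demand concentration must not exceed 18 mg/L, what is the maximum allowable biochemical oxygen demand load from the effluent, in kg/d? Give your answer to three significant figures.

Mass balance at the limit: 0.4040·1.700 + 0.04530·Cₑ = 0.4493·18 → Cₑ = 163.4 mg/L.
Load = 0.04530 m³/s × 163.4 g/m³ × 86 400 s/d = 639.4 kg/d.

639 kg/d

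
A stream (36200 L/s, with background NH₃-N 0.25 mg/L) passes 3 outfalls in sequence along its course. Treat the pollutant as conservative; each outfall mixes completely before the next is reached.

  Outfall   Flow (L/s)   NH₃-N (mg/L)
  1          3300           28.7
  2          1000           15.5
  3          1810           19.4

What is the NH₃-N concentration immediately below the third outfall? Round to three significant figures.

Outfall 1: combined Q = 39500 L/s; C = (36200·0.2500 + 3300·28.70)/39500 = 2.627 mg/L.
Outfall 2: combined Q = 40500 L/s; C = (39500·2.627 + 1000·15.50)/40500 = 2.945 mg/L.
Outfall 3: combined Q = 42310 L/s; C = (40500·2.945 + 1810·19.40)/42310 = 3.649 mg/L.

3.65 mg/L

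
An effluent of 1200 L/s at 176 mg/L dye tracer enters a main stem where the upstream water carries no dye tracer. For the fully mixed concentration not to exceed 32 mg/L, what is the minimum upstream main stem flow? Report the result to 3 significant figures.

Set C_mix = 32: (Q·0 + 1200·176.0) / (Q + 1200) = 32
→ Q = 1200·(176.0 − 32)/(32 − 0) = 5400 L/s.

5400 L/s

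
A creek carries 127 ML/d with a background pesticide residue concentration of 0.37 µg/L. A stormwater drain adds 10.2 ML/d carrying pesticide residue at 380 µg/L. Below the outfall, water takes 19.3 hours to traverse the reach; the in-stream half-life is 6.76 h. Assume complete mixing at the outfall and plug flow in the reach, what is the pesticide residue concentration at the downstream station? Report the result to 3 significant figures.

3.95 µg/L

Conservation of mass: C = (127.0·0.3700 + 10.20·380.0) / 137.2 = 3923/137.2 = 28.59 µg/L.
Half-life 6.76 h → k = ln 2 / 6.76 = 0.1025 h⁻¹ = 2.461 d⁻¹.
First-order decay: C = 28.59·exp(−k·t) = 28.59·0.1382 = 3.952 µg/L.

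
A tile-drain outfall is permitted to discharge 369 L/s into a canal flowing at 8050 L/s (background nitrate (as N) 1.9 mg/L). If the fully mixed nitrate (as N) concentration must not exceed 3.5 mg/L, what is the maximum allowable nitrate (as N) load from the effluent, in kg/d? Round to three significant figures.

Mass balance at the limit: 8050·1.900 + 369.0·Cₑ = 8419·3.5 → Cₑ = 38.41 mg/L.
369.0 L/s = 0.3690 m³/s. Load = 0.3690 m³/s × 38.41 g/m³ × 86 400 s/d = 1224 kg/d.

1220 kg/d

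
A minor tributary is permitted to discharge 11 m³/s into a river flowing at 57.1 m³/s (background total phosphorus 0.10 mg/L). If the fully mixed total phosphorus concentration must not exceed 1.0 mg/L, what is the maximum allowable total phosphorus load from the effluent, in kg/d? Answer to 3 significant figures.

Mass balance at the limit: 57.10·0.1000 + 11.00·Cₑ = 68.10·1.0 → Cₑ = 5.672 mg/L.
Load = 11.00 m³/s × 5.672 g/m³ × 86 400 s/d = 5390 kg/d.

5390 kg/d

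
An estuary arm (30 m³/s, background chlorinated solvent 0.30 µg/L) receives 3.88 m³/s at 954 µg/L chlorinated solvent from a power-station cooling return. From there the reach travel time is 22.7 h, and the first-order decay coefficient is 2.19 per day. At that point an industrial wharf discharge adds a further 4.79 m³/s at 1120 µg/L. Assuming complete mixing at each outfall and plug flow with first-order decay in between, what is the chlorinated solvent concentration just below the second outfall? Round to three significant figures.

Mass balance: C = (30.00·0.3000 + 3.880·954.0) / 33.88 = 3711/33.88 = 109.5 µg/L; combined flow 33.88 m³/s.
After decay, C = 109.5 × e^(−kt) = 109.5 × 0.1260 = 13.80 µg/L.
At the second outfall, C = (33.88·13.80 + 4.790·1120) / (33.88 + 4.790) = 150.8 µg/L.

151 µg/L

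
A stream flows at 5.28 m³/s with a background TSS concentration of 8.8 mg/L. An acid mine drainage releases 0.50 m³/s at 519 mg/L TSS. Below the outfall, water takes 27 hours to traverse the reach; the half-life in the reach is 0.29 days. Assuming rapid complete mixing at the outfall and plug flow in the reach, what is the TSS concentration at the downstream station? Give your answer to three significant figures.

3.60 mg/L

Conservation of mass: C = (5.280·8.800 + 0.5000·519.0) / 5.780 = 306.0/5.780 = 52.93 mg/L.
Half-life 0.29 d → k = ln 2 / 0.29 = 2.390 d⁻¹.
After decay, C = 52.93 × e^(−kt) = 52.93 × 0.06795 = 3.597 mg/L.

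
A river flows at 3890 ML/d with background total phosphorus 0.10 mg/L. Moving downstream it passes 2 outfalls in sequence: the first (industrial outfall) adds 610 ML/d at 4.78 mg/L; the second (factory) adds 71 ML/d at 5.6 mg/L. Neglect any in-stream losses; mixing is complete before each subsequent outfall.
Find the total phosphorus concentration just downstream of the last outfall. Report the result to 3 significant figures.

Outfall 1: combined Q = 4500 ML/d; C = (3890·0.1000 + 610.0·4.780)/4500 = 0.7344 mg/L.
Outfall 2: combined Q = 4571 ML/d; C = (4500·0.7344 + 71.00·5.600)/4571 = 0.8100 mg/L.

0.810 mg/L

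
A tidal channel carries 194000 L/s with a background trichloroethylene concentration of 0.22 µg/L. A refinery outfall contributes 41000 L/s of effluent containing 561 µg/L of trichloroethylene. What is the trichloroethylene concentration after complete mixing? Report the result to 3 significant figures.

Flow-weighted average: C = (194000·0.2200 + 41000·561.0) / 235000 = 23040000/235000 = 98.06 µg/L.

98.1 µg/L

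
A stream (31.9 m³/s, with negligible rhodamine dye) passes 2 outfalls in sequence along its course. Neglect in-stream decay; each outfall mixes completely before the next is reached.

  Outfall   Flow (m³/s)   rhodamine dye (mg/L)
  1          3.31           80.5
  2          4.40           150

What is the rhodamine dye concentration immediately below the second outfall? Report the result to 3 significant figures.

Below outfall 1: Q → 35.21 m³/s, C = (31.90·0 + 3.310·80.50)/35.21 = 7.568 mg/L.
Below outfall 2: Q → 39.61 m³/s, C = (35.21·7.568 + 4.400·150.0)/39.61 = 23.39 mg/L.

23.4 mg/L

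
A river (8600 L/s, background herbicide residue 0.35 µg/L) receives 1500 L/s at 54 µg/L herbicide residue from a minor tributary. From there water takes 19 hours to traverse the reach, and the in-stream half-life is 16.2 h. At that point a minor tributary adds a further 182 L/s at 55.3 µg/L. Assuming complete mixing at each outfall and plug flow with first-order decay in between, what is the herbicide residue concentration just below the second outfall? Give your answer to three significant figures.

4.60 µg/L

Mass balance: C = (8600·0.3500 + 1500·54.00) / 10100 = 84010/10100 = 8.318 µg/L; combined flow 10100 L/s.
Half-life 16.2 h → k = ln 2 / 16.2 = 0.04279 h⁻¹ = 1.027 d⁻¹.
Applying C = C₀e^(−kt): 8.318 × 0.4435 = 3.689 µg/L.
Second outfall: C = (10100·3.689 + 182.0·55.30)/10280 = 4.603 µg/L.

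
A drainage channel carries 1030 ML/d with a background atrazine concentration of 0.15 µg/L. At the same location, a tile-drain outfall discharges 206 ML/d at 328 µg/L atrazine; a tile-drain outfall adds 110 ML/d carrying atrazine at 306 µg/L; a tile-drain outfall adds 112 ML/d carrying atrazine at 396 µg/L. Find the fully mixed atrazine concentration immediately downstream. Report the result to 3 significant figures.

After mixing, C = (1030·0.1500 + 206.0·328.0 + 110.0·306.0 + 112.0·396.0) / 1458 = 145700/1458 = 99.96 µg/L.

100 µg/L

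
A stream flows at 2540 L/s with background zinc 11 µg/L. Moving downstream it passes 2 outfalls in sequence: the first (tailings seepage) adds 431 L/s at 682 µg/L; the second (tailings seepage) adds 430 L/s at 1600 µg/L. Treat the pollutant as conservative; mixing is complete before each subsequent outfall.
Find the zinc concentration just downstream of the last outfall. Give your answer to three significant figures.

Below outfall 1: Q → 2971 L/s, C = (2540·11.00 + 431.0·682.0)/2971 = 108.3 µg/L.
Below outfall 2: Q → 3401 L/s, C = (2971·108.3 + 430.0·1600)/3401 = 296.9 µg/L.

297 µg/L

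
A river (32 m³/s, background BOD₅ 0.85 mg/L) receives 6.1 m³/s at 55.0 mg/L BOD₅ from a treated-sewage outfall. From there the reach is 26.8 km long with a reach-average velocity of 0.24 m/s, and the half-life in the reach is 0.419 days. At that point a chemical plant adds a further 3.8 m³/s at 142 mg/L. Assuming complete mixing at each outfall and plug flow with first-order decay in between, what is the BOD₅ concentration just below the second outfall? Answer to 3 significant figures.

Mass balance: C = (32.00·0.8500 + 6.100·55.00) / 38.10 = 362.7/38.10 = 9.520 mg/L; combined flow 38.10 m³/s.
Travel time t = 26.8·1000 / 0.24 = 111700 s = 31.02 h.
Half-life 0.419 d → k = ln 2 / 0.419 = 1.654 d⁻¹.
Decay over the reach: 9.520·exp(−kt) = 9.520·0.1179 = 1.122 mg/L.
At the second outfall, C = (38.10·1.122 + 3.800·142.0) / (38.10 + 3.800) = 13.90 mg/L.

13.9 mg/L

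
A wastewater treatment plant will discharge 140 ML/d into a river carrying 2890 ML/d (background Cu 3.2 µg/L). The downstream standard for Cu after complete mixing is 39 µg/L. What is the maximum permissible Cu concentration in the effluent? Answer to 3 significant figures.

778 µg/L

At the limit, (Qr·Cr + Qe·Cₑ)/(Qr + Qe) = 39:
Cₑ = (3030·39 − 2890·3.200) / 140.0 = 778.0 µg/L.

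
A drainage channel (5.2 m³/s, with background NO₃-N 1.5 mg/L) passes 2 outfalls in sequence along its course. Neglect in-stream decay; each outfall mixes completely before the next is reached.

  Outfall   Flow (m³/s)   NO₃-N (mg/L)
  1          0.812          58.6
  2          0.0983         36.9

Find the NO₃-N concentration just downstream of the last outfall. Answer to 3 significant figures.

Below outfall 1: Q → 6.012 m³/s, C = (5.200·1.500 + 0.8120·58.60)/6.012 = 9.212 mg/L.
Below outfall 2: Q → 6.110 m³/s, C = (6.012·9.212 + 0.09830·36.90)/6.110 = 9.658 mg/L.

9.66 mg/L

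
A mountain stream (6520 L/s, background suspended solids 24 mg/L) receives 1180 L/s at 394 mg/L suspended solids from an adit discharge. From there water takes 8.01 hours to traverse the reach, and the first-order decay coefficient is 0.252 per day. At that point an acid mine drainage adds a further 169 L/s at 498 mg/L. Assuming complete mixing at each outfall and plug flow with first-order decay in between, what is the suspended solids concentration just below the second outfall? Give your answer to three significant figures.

83.3 mg/L

Flow-weighted average: C = (6520·24.00 + 1180·394.0) / 7700 = 621400/7700 = 80.70 mg/L; combined flow 7700 L/s.
Decay over the reach: 80.70·exp(−kt) = 80.70·0.9193 = 74.19 mg/L.
At the second outfall, C = (7700·74.19 + 169.0·498.0) / (7700 + 169.0) = 83.29 mg/L.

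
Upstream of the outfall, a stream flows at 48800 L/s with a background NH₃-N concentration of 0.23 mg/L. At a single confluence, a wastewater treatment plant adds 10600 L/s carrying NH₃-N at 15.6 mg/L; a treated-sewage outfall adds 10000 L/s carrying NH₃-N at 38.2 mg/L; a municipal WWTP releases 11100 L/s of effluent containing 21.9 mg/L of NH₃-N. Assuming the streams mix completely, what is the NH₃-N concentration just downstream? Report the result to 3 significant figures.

Mass balance: C = (48800·0.2300 + 10600·15.60 + 10000·38.20 + 11100·21.90) / 80500 = 801700/80500 = 9.959 mg/L.

9.96 mg/L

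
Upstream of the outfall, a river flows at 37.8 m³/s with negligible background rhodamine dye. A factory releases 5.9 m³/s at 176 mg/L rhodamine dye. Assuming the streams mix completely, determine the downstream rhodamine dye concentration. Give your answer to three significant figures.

23.8 mg/L

After mixing, C = (37.80·0 + 5.900·176.0) / 43.70 = 1038/43.70 = 23.76 mg/L.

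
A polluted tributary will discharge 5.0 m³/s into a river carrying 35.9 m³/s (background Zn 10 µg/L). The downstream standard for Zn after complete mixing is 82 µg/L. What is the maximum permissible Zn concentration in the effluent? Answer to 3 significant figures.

At the limit, (Qr·Cr + Qe·Cₑ)/(Qr + Qe) = 82:
Cₑ = (40.90·82 − 35.90·10.00) / 5.000 = 599.0 µg/L.

599 µg/L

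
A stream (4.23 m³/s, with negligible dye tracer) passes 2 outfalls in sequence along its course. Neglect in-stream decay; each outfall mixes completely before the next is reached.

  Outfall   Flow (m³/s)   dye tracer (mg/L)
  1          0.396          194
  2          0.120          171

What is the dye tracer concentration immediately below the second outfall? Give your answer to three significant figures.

20.5 mg/L

Outfall 1: combined Q = 4.626 m³/s; C = (4.230·0 + 0.3960·194.0)/4.626 = 16.61 mg/L.
Outfall 2: combined Q = 4.746 m³/s; C = (4.626·16.61 + 0.1200·171.0)/4.746 = 20.51 mg/L.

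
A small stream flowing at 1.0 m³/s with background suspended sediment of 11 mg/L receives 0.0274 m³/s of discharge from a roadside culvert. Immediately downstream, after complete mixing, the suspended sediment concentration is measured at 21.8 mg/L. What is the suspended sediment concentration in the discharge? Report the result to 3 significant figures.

Mass balance: 1.000·11.00 + 0.02740·Cₑ = 1.027·21.80
→ Cₑ = (1.027·21.80 − 1.000·11.00) / 0.02740 = 416.0 mg/L.

416 mg/L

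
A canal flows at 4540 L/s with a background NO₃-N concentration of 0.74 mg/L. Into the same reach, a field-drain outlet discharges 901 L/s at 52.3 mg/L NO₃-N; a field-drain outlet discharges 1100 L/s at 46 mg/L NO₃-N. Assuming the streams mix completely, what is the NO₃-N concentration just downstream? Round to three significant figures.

15.5 mg/L

After mixing, C = (4540·0.7400 + 901.0·52.30 + 1100·46.00) / 6541 = 101100/6541 = 15.45 mg/L.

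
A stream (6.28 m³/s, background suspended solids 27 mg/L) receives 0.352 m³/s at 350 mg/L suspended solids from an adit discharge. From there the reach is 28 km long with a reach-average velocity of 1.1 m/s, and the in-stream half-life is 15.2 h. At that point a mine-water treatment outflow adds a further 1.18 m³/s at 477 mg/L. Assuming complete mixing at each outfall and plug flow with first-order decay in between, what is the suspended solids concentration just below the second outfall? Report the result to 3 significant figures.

Mass balance: C = (6.280·27.00 + 0.3520·350.0) / 6.632 = 292.8/6.632 = 44.14 mg/L; combined flow 6.632 m³/s.
Travel time t = 28·1000 / 1.1 = 25450 s = 7.071 h.
Half-life 15.2 h → k = ln 2 / 15.2 = 0.04560 h⁻¹ = 1.094 d⁻¹.
Applying C = C₀e^(−kt): 44.14 × 0.7244 = 31.98 mg/L.
Second outfall: C = (6.632·31.98 + 1.180·477.0)/7.812 = 99.20 mg/L.

99.2 mg/L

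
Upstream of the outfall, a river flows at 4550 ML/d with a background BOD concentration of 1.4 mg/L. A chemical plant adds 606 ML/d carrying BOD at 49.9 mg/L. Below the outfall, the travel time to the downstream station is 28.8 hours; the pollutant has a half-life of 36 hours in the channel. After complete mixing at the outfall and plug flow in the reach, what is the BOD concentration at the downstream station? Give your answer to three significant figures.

4.08 mg/L

Conservation of mass: C = (4550·1.400 + 606.0·49.90) / 5156 = 36610/5156 = 7.100 mg/L.
Half-life 36 h → k = ln 2 / 36 = 0.01925 h⁻¹ = 0.4621 d⁻¹.
After decay, C = 7.100 × e^(−kt) = 7.100 × 0.5743 = 4.078 mg/L.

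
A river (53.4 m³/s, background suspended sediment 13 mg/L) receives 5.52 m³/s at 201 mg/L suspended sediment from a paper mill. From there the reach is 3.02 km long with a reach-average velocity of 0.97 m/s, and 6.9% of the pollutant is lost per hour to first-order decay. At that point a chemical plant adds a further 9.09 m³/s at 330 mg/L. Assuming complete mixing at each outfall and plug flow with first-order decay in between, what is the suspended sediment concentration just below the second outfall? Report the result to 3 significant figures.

Conservation of mass: C = (53.40·13.00 + 5.520·201.0) / 58.92 = 1804/58.92 = 30.61 mg/L; combined flow 58.92 m³/s.
Travel time t = 3.02·1000 / 0.97 = 3113 s = 0.8648 h.
6.9%/h lost → k = −ln(1 − 0.069) = 0.07150 h⁻¹.
First-order decay: C = 30.61·exp(−k·t) = 30.61·0.9400 = 28.78 mg/L.
At the second outfall, C = (58.92·28.78 + 9.090·330.0) / (58.92 + 9.090) = 69.04 mg/L.

69.0 mg/L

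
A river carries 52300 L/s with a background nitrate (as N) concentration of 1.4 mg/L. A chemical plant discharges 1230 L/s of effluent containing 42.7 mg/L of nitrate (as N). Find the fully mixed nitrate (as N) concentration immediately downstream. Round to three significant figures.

Conservation of mass: C = (52300·1.400 + 1230·42.70) / 53530 = 125700/53530 = 2.349 mg/L.

2.35 mg/L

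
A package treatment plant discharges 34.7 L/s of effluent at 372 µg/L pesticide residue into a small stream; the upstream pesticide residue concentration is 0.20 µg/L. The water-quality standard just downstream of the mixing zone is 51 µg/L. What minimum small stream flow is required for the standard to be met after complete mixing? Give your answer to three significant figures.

Set C_mix = 51: (Q·0.2000 + 34.70·372.0) / (Q + 34.70) = 51
→ Q = 34.70·(372.0 − 51)/(51 − 0.2000) = 219.3 L/s.

219 L/s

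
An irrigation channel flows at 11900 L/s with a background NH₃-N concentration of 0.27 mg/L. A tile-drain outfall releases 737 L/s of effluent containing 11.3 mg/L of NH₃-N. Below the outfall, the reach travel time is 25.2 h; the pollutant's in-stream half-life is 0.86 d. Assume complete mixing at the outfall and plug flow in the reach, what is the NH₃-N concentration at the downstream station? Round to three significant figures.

0.392 mg/L

After mixing, C = (11900·0.2700 + 737.0·11.30) / 12640 = 11540/12640 = 0.9133 mg/L.
Half-life 0.86 d → k = ln 2 / 0.86 = 0.8060 d⁻¹.
Applying C = C₀e^(−kt): 0.9133 × 0.4290 = 0.3918 mg/L.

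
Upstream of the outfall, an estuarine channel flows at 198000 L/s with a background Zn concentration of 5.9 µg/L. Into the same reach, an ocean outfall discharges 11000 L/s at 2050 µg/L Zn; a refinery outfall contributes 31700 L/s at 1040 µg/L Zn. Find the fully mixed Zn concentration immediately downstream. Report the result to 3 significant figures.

Flow-weighted average: C = (198000·5.900 + 11000·2050 + 31700·1040) / 240700 = 56690000/240700 = 235.5 µg/L.

236 µg/L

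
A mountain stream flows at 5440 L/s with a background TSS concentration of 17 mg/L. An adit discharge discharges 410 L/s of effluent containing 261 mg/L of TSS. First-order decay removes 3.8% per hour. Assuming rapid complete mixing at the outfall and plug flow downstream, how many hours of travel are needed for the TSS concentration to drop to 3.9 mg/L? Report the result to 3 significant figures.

56.0 h

Mixed concentration C = ΣQC/ΣQ = (5440·17.00 + 410.0·261.0) / 5850 = 199500/5850 = 34.10 mg/L.
3.8%/h lost → k = −ln(1 − 0.038) = 0.03874 h⁻¹.
34.10·exp(−k·t) = 3.9 → t = ln(34.10/3.9)/k = 201500 s = 55.97 h.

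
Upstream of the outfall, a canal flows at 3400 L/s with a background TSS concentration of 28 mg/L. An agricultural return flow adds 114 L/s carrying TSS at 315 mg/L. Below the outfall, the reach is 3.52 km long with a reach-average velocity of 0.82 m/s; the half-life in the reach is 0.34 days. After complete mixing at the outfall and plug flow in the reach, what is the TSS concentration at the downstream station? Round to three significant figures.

Flow-weighted average: C = (3400·28.00 + 114.0·315.0) / 3514 = 131100/3514 = 37.31 mg/L.
Travel time t = 3.52·1000 / 0.82 = 4293 s = 1.192 h.
Half-life 0.34 d → k = ln 2 / 0.34 = 2.039 d⁻¹.
First-order decay: C = 37.31·exp(−k·t) = 37.31·0.9037 = 33.72 mg/L.

33.7 mg/L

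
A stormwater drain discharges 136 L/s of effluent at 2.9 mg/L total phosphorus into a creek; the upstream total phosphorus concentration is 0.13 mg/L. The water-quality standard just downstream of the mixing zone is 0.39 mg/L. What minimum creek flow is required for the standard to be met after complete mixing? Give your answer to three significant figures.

1310 L/s

Set C_mix = 0.39: (Q·0.1300 + 136.0·2.900) / (Q + 136.0) = 0.39
→ Q = 136.0·(2.900 − 0.39)/(0.39 − 0.1300) = 1313 L/s.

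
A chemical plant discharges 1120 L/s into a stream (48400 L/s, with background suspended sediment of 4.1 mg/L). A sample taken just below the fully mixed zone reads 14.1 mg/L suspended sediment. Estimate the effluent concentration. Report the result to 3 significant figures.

446 mg/L

Mass balance: 48400·4.100 + 1120·Cₑ = 49520·14.10
→ Cₑ = (49520·14.10 − 48400·4.100) / 1120 = 446.2 mg/L.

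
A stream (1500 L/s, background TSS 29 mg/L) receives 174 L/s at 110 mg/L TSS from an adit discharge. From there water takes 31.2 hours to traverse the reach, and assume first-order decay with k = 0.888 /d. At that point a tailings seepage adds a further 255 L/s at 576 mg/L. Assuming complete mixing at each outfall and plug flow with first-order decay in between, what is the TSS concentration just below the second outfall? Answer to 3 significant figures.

Flow-weighted average: C = (1500·29.00 + 174.0·110.0) / 1674 = 62640/1674 = 37.42 mg/L; combined flow 1674 L/s.
After decay, C = 37.42 × e^(−kt) = 37.42 × 0.3152 = 11.80 mg/L.
Second outfall: C = (1674·11.80 + 255.0·576.0)/1929 = 86.38 mg/L.

86.4 mg/L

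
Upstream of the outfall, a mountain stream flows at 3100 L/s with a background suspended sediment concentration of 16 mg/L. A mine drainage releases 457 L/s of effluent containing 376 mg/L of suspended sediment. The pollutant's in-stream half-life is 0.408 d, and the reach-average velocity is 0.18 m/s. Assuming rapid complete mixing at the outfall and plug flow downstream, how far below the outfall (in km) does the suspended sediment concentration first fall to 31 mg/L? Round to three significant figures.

6.38 km

Flow-weighted average: C = (3100·16.00 + 457.0·376.0) / 3557 = 221400/3557 = 62.25 mg/L.
Half-life 0.408 d → k = ln 2 / 0.408 = 1.699 d⁻¹.
Set 62.25·exp(−k·t) = 31 → t = ln(62.25/31)/k = 35460 s = 9.849 h.
Distance = v·t = 0.18·35460 = 6382 m = 6.382 km.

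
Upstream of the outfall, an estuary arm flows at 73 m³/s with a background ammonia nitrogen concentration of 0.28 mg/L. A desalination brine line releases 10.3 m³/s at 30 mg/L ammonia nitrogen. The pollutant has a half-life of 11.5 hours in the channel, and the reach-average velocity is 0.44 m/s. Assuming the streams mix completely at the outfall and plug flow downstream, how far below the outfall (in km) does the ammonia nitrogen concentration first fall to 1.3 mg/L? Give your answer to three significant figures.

29.2 km

Mass balance: C = (73.00·0.2800 + 10.30·30.00) / 83.30 = 329.4/83.30 = 3.955 mg/L.
Half-life 11.5 h → k = ln 2 / 11.5 = 0.06027 h⁻¹ = 1.447 d⁻¹.
Set 3.955·exp(−k·t) = 1.3 → t = ln(3.955/1.3)/k = 66450 s = 18.46 h.
Distance = v·t = 0.44·66450 = 29240 m = 29.24 km.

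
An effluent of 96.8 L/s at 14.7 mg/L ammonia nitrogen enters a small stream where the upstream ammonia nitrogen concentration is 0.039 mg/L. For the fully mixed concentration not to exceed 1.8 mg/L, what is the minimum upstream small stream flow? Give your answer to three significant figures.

Set C_mix = 1.8: (Q·0.03900 + 96.80·14.70) / (Q + 96.80) = 1.8
→ Q = 96.80·(14.70 − 1.8)/(1.8 − 0.03900) = 709.1 L/s.

709 L/s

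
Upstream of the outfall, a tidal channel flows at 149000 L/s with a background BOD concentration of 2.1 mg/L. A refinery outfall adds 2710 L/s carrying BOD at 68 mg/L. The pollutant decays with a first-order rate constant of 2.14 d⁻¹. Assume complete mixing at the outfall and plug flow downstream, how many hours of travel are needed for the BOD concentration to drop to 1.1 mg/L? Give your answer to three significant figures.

After mixing, C = (149000·2.100 + 2710·68.00) / 151700 = 497200/151700 = 3.277 mg/L.
3.277·exp(−k·t) = 1.1 → t = ln(3.277/1.1)/k = 44070 s = 12.24 h.

12.2 h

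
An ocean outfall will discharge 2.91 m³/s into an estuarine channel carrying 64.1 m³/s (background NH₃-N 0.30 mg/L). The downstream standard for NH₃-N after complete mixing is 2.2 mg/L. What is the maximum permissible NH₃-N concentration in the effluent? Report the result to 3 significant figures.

44.1 mg/L

At the limit, (Qr·Cr + Qe·Cₑ)/(Qr + Qe) = 2.2:
Cₑ = (67.01·2.2 − 64.10·0.3000) / 2.910 = 44.05 mg/L.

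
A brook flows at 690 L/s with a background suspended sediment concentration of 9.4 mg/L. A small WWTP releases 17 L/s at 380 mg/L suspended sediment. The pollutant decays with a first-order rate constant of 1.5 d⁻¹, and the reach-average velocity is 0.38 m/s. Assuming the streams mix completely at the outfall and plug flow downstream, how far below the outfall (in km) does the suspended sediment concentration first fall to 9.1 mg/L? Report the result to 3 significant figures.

15.3 km

Mixed concentration C = ΣQC/ΣQ = (690.0·9.400 + 17.00·380.0) / 707.0 = 12950/707.0 = 18.31 mg/L.
Set 18.31·exp(−k·t) = 9.1 → t = ln(18.31/9.1)/k = 40280 s = 11.19 h.
Distance = v·t = 0.38·40280 = 15300 m = 15.30 km.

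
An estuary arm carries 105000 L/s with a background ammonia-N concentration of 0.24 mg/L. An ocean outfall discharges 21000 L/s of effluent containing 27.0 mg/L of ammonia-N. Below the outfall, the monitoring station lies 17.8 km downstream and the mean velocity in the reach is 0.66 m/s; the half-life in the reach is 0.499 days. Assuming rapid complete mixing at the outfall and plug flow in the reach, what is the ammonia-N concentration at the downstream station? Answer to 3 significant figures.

Flow-weighted average: C = (105000·0.2400 + 21000·27.00) / 126000 = 592200/126000 = 4.700 mg/L.
Travel time t = 17.8·1000 / 0.66 = 26970 s = 7.492 h.
Half-life 0.499 d → k = ln 2 / 0.499 = 1.389 d⁻¹.
Applying C = C₀e^(−kt): 4.700 × 0.6482 = 3.046 mg/L.

3.05 mg/L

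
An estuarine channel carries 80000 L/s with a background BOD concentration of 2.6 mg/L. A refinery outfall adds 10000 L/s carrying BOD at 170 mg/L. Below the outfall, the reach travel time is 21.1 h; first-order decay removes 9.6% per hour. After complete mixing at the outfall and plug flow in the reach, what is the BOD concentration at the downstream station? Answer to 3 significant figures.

Flow-weighted average: C = (80000·2.600 + 10000·170.0) / 90000 = 1908000/90000 = 21.20 mg/L.
9.6%/h lost → k = −ln(1 − 0.096) = 0.1009 h⁻¹.
Decay over the reach: 21.20·exp(−kt) = 21.20·0.1189 = 2.521 mg/L.

2.52 mg/L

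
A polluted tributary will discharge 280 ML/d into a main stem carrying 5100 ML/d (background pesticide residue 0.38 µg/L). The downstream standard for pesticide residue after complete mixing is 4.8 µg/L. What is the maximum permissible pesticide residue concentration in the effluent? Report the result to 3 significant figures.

At the limit, (Qr·Cr + Qe·Cₑ)/(Qr + Qe) = 4.8:
Cₑ = (5380·4.8 − 5100·0.3800) / 280.0 = 85.31 µg/L.

85.3 µg/L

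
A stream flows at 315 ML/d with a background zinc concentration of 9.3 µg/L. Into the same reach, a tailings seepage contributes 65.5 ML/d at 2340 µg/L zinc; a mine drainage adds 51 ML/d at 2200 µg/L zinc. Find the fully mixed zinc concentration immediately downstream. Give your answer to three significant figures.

622 µg/L

After mixing, C = (315.0·9.300 + 65.50·2340 + 51.00·2200) / 431.5 = 268400/431.5 = 622.0 µg/L.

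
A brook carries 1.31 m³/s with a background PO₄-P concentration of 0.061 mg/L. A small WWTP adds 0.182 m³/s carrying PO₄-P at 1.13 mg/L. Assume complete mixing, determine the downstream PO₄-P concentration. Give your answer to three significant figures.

0.191 mg/L

After mixing, C = (1.310·0.06100 + 0.1820·1.130) / 1.492 = 0.2856/1.492 = 0.1914 mg/L.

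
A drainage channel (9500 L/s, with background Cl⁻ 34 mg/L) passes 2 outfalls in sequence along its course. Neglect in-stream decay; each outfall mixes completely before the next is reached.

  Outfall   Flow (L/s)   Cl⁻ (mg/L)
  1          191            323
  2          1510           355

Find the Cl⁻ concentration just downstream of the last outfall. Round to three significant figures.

82.2 mg/L

Below outfall 1: Q → 9691 L/s, C = (9500·34.00 + 191.0·323.0)/9691 = 39.70 mg/L.
Below outfall 2: Q → 11200 L/s, C = (9691·39.70 + 1510·355.0)/11200 = 82.20 mg/L.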